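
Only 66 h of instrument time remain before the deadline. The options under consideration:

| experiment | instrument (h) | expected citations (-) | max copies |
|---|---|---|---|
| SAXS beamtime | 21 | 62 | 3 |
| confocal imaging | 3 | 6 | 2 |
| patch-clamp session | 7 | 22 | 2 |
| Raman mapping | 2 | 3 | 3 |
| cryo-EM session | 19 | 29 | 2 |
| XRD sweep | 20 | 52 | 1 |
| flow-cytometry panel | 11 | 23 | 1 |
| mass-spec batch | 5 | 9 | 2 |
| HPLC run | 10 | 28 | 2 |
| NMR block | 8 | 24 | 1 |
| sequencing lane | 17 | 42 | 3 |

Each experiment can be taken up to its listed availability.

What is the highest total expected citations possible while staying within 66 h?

196

Greedy by ratio would take 2×SAXS beamtime + 2×patch-clamp session + Raman mapping + NMR block: 66 h used, total 195.
The 10 h tied up in Raman mapping and NMR block is better spent on HPLC run — total rises to 196 (66 h).
Nothing else within 66 h beats 196.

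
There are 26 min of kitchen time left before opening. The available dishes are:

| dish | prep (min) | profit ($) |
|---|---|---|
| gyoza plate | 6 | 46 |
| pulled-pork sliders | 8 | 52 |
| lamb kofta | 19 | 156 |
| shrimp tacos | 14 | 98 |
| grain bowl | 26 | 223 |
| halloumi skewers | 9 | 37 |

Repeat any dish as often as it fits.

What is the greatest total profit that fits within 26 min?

The ratio ordering already packs tightly: grain bowl, 26 min, 223.
No other feasible combination exceeds 223.

223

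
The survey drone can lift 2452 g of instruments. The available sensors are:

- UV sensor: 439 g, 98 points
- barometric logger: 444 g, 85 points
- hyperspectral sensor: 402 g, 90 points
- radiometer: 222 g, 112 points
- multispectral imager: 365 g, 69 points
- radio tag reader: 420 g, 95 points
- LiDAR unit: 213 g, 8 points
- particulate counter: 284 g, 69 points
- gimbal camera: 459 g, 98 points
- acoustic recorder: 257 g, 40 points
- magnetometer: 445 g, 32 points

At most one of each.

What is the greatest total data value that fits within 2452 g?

Ranking by ratio (data value/g): radiometer 0.50, particulate counter 0.24, radio tag reader 0.23, hyperspectral sensor 0.22.
Filling by ratio: UV sensor + hyperspectral sensor + radiometer + radio tag reader + LiDAR unit + particulate counter + gimbal camera for 570, with 13 g left unused.
Replace hyperspectral sensor and LiDAR unit with multispectral imager + acoustic recorder: the trade gains 11 net, giving 581 at 2446 g.
No other feasible combination exceeds 581.

581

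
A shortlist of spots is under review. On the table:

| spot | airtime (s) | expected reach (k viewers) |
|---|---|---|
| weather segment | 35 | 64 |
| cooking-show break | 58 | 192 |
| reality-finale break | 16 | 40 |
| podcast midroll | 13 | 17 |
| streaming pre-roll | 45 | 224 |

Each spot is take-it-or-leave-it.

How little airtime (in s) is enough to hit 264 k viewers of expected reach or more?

Minimise s subject to total expected reach ≥ 264.
reality-finale break + streaming pre-roll reaches 264 using 61 s.
Below 61 s the best achievable stays under 264.

61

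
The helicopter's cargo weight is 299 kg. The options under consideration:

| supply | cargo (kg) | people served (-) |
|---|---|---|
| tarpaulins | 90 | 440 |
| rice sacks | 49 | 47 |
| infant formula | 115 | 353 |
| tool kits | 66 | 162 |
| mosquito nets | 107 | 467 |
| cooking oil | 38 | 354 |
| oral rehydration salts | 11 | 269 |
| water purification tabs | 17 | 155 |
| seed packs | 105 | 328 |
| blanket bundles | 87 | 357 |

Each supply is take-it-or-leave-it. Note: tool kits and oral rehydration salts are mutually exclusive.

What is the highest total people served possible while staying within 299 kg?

1685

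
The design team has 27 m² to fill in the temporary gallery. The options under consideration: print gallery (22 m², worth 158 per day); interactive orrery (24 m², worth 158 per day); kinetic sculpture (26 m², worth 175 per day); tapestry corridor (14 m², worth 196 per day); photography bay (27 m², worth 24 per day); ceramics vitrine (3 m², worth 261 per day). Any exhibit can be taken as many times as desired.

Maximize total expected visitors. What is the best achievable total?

2349

Best packing: 9×ceramics vitrine — 27 m², 2349 total.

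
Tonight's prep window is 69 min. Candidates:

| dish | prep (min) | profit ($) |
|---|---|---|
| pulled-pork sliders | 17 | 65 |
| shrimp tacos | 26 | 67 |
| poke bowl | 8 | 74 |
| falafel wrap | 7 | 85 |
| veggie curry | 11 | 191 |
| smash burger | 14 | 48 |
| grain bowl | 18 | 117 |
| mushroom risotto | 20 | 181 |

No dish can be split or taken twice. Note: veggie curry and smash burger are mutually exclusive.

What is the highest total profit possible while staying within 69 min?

648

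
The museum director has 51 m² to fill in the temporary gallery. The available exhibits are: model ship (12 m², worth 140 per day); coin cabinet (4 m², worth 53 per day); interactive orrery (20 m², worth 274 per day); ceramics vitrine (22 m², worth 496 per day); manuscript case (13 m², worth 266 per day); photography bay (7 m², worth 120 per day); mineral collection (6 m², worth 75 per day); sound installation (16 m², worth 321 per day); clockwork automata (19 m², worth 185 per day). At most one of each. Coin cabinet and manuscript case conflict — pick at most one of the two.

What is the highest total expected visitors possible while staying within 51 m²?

Ceramics vitrine + manuscript case + sound installation uses 51 of the 51 m² and totals 1083.

1083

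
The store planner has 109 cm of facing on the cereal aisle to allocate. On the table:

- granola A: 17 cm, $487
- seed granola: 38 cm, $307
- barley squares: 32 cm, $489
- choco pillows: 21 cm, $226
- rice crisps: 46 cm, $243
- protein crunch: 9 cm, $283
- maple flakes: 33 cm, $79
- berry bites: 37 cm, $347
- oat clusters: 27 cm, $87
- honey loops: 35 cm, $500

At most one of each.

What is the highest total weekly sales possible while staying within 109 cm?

Best packing: granola A + barley squares + protein crunch + honey loops — 93 cm, 1759 total.

1759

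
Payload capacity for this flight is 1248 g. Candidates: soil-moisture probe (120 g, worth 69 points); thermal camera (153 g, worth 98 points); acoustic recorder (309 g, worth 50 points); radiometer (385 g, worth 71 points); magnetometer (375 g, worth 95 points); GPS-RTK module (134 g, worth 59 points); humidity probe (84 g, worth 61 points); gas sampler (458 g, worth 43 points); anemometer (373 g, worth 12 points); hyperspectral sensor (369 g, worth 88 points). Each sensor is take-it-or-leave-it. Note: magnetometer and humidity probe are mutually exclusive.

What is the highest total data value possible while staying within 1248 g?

Best packing: soil-moisture probe + thermal camera + radiometer + GPS-RTK module + humidity probe + hyperspectral sensor — 1245 g, 446 total.

446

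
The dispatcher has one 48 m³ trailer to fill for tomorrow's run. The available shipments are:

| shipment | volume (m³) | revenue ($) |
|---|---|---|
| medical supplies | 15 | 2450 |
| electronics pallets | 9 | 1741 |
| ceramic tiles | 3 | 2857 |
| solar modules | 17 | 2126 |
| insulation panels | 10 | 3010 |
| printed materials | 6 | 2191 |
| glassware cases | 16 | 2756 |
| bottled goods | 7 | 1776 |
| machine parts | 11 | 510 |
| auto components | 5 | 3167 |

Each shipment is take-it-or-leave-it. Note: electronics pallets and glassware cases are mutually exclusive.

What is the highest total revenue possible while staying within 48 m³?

Greedy by ratio would take electronics pallets + ceramic tiles + insulation panels + printed materials + bottled goods + auto components: 40 m³ used, total 14742.
Replace electronics pallets with glassware cases: the trade gains 1015 net, giving 15757 at 47 m³.

15757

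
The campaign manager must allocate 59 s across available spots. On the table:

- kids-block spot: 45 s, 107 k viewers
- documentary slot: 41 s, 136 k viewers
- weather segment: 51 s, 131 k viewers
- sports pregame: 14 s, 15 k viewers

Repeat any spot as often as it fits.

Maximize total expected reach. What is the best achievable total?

Best packing: documentary slot + sports pregame — 55 s, 151 total.
That's the maximum — no swap from here does better than 151.

151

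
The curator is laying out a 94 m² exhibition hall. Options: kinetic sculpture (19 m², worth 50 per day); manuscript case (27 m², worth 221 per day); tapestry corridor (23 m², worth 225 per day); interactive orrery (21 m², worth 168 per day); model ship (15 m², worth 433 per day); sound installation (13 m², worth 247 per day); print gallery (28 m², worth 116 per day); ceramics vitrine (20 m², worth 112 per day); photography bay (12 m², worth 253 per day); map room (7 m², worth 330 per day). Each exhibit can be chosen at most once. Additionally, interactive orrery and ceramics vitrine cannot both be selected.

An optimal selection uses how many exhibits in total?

The maximum expected visitors within 94 m² is 1656.
One optimal bundle: tapestry corridor + interactive orrery + model ship + sound installation + photography bay + map room (91 m²).
Every optimal selection uses 6 exhibits.

6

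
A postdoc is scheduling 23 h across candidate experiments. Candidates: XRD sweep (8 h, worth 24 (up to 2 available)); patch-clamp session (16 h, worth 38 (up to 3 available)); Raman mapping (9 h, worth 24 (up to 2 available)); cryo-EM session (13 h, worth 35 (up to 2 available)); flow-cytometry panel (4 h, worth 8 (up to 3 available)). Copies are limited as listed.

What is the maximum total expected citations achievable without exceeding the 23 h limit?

59

Filling by ratio: 2×XRD sweep + flow-cytometry panel for 56, with 3 h left unused.
The 20 h tied up in 2×XRD sweep and flow-cytometry panel is better spent on Raman mapping + cryo-EM session — total rises to 59 (22 h).
Every other selection either busts 23 h or exceeds an availability limit or fails to beat 59.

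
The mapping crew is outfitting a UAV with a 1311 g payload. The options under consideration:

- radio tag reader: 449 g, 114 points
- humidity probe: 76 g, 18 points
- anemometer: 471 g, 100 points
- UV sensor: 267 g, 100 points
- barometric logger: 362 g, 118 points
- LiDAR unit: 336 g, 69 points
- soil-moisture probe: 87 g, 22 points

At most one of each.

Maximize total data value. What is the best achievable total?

372

The ratio ordering already packs tightly: radio tag reader + humidity probe + UV sensor + barometric logger + soil-moisture probe, 1241 g, 372.
Runner-up humidity probe + anemometer + UV sensor + barometric logger + soil-moisture probe tops out at 358.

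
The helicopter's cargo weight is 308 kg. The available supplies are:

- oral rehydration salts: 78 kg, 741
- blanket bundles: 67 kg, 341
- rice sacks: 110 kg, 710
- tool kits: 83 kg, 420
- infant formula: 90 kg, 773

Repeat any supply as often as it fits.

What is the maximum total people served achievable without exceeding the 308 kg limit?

2564

By people served per kg: oral rehydration salts 9.50, infant formula 8.59, rice sacks 6.45, blanket bundles 5.09 lead.
3×oral rehydration salts + blanket bundles uses 301 of the 308 kg and totals 2564.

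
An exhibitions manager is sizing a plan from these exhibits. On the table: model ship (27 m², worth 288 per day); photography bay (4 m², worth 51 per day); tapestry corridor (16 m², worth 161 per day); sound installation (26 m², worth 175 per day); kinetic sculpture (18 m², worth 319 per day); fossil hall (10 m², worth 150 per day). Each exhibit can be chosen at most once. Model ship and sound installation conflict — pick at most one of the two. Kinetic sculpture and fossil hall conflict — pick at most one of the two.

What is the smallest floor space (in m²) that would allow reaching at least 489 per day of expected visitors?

38

Minimise m² subject to total expected visitors ≥ 489.
photography bay + tapestry corridor + kinetic sculpture reaches 531 using 38 m².
Any bundle with less than 38 m² falls short of 489.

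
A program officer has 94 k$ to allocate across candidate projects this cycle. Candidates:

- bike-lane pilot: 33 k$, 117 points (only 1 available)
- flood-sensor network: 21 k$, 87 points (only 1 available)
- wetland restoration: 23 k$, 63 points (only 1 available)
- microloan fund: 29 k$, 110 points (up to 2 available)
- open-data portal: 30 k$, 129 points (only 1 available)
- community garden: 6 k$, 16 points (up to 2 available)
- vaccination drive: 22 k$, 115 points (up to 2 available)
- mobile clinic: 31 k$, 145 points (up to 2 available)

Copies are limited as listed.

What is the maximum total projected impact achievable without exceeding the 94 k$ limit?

427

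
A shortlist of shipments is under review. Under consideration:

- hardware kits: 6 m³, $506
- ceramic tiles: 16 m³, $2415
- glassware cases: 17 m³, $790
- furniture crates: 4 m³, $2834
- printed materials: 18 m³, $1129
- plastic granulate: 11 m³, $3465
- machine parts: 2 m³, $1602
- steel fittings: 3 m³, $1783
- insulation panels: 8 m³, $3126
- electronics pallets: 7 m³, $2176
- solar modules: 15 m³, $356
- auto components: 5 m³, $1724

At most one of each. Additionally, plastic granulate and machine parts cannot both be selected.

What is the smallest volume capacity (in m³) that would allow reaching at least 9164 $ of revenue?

17

Need the lightest bundle worth ≥ 9164.
Taking furniture crates + machine parts + steel fittings + insulation panels gives 9345 (≥ 9164) for 17 m³.
Any bundle with less than 17 m³ falls short of 9164.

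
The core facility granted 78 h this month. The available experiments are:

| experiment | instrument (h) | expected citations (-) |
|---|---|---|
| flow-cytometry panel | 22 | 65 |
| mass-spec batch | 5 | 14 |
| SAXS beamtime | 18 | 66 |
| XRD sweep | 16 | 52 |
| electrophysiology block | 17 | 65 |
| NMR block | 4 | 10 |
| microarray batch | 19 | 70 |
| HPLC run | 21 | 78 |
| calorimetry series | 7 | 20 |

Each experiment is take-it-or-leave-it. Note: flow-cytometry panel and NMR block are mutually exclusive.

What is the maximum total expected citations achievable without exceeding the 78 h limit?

279

SAXS beamtime + electrophysiology block + microarray batch + HPLC run uses 75 of the 78 h and totals 279.
The spare 3 h is too small for any remaining experiment, and no feasible exchange beats 279.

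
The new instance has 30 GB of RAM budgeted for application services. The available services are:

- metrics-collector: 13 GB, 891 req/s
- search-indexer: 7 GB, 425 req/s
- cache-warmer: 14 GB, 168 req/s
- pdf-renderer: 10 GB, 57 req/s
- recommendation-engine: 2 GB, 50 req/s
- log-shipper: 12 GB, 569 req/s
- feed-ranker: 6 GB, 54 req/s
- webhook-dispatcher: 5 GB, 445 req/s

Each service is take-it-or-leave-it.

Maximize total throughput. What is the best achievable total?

1905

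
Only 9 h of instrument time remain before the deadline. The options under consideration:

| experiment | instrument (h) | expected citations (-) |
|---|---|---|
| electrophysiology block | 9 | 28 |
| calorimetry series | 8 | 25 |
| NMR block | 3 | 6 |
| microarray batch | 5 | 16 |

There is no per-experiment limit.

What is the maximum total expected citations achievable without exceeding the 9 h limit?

The ratio heuristic lands on NMR block + microarray batch (22) but leaves 1 h idle.
Replace NMR block and microarray batch with electrophysiology block: the trade gains 6 net, giving 28 at 9 h.
Nothing else within 9 h beats 28.

28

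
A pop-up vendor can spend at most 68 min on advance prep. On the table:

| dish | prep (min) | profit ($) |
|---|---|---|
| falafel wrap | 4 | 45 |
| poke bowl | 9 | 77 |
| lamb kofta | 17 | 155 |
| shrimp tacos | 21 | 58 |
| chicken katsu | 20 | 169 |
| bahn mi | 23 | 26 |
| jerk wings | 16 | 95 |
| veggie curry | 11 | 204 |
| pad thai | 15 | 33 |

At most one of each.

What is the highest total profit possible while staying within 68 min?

By profit per min: veggie curry 18.55, falafel wrap 11.25, lamb kofta 9.12 lead.
Greedy by ratio would take falafel wrap + poke bowl + lamb kofta + chicken katsu + veggie curry: 61 min used, total 650.
Replace poke bowl with jerk wings: the trade gains 18 net, giving 668 at 68 min.
That's the maximum — no swap from here does better than 668.

668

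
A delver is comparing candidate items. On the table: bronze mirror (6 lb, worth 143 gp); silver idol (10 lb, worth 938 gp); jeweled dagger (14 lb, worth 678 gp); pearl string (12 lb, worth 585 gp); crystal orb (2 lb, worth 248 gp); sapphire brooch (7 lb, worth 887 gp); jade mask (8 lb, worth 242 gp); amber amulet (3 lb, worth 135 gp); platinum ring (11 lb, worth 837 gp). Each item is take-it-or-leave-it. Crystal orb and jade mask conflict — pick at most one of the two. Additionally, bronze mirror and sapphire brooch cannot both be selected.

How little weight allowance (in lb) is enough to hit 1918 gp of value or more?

19

Need the lightest bundle worth ≥ 1918.
silver idol + crystal orb + sapphire brooch reaches 2073 using 19 lb.
Below 19 lb the best achievable stays under 1918.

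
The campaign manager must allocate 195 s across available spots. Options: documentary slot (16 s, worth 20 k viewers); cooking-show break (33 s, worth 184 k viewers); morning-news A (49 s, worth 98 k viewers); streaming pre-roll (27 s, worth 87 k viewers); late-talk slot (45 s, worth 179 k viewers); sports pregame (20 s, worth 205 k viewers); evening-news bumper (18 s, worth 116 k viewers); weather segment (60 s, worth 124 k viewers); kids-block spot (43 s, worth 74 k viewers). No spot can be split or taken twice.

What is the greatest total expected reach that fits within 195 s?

Density check — sports pregame 10.25, evening-news bumper 6.44, cooking-show break 5.58 are the best per s.
The ratio ordering already packs tightly: cooking-show break + morning-news A + streaming pre-roll + late-talk slot + sports pregame + evening-news bumper, 192 s, 869.
Next best is cooking-show break + streaming pre-roll + late-talk slot + sports pregame + evening-news bumper + kids-block spot at 845 (186 s) — short by 24.

869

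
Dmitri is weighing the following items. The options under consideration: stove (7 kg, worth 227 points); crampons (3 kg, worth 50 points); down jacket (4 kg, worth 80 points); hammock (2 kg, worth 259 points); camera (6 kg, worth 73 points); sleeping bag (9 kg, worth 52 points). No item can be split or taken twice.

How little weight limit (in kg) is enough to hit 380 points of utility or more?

Look for the lowest-weight combination reaching 380.
stove + hammock: 486 utility at 9 kg.
Below 9 kg the best achievable stays under 380.

9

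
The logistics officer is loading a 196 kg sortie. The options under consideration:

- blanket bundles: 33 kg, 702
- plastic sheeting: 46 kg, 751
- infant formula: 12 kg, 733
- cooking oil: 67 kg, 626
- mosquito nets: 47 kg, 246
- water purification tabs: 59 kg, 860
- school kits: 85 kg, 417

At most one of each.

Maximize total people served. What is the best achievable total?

Taking blanket bundles + plastic sheeting + infant formula + water purification tabs: 150 kg used, 3046 in people served.
The spare 46 kg is too small for any remaining supply, and no exchange beats 3046.

3046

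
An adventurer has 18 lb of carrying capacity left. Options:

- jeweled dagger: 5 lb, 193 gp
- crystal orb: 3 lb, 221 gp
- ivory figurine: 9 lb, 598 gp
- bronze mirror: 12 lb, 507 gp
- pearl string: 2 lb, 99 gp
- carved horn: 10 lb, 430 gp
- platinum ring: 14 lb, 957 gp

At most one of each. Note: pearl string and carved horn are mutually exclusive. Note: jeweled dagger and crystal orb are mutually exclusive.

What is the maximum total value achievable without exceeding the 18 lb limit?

1178

The ratio ordering already packs tightly: crystal orb + platinum ring, 17 lb, 1178.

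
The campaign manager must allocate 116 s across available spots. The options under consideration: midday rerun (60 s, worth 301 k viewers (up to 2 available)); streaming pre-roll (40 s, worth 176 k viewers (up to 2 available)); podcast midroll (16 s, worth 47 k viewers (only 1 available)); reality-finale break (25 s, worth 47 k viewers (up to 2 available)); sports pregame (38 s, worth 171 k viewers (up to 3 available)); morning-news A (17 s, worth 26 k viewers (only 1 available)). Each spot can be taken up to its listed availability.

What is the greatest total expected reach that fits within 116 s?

Density check — midday rerun 5.02, sports pregame 4.50, streaming pre-roll 4.40 are the best per s.
Taking the top-ratio spots first gives midday rerun + podcast midroll + sports pregame for 519 (114 s).
The 38 s tied up in sports pregame is better spent on streaming pre-roll — total rises to 524 (116 s).

524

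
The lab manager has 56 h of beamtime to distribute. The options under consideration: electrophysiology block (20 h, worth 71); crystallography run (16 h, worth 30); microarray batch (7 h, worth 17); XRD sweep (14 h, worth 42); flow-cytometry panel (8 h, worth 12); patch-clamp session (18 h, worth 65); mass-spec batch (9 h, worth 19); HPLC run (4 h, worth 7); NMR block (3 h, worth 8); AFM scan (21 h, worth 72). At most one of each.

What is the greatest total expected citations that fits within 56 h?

187

Greedy by ratio would take electrophysiology block + XRD sweep + patch-clamp session + NMR block: 55 h used, total 186.
Replace electrophysiology block with AFM scan: the trade gains 1 net, giving 187 at 56 h.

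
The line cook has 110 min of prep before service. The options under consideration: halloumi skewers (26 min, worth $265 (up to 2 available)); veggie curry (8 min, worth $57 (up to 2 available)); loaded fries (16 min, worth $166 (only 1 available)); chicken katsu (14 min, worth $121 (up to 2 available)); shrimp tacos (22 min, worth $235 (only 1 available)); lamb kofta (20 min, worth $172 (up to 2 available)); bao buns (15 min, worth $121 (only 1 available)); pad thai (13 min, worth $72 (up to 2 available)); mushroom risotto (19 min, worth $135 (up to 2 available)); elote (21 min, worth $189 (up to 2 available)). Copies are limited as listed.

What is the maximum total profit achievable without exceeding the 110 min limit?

1103

Filling by ratio: 2×halloumi skewers + loaded fries + chicken katsu + shrimp tacos for 1052, with 6 min left unused.
Replace chicken katsu with lamb kofta: the trade gains 51 net, giving 1103 at 110 min.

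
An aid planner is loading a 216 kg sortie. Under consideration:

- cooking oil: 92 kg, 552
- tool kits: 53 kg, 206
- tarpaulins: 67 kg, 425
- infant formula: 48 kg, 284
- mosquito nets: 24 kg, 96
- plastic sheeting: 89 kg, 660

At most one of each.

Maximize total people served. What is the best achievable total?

1369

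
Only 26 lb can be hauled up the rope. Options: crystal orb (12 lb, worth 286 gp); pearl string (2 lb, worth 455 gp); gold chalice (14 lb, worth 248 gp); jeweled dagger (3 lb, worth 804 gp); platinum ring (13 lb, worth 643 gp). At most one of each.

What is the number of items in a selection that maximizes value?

3

The maximum value within 26 lb is 1902.
For example pearl string + jeweled dagger + platinum ring achieves it, using 18 lb.
All optima have 3 items.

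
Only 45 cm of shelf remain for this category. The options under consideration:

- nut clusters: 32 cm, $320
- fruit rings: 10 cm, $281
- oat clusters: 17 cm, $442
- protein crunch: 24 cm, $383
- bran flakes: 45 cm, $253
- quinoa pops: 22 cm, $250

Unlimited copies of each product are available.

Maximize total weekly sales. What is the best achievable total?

A density-first pass picks 4×fruit rings — 1124 at 40 cm.
Replace 3×fruit rings with 2×oat clusters: the trade gains 41 net, giving 1165 at 44 cm.
That's the maximum — no swap from here does better than 1165.

1165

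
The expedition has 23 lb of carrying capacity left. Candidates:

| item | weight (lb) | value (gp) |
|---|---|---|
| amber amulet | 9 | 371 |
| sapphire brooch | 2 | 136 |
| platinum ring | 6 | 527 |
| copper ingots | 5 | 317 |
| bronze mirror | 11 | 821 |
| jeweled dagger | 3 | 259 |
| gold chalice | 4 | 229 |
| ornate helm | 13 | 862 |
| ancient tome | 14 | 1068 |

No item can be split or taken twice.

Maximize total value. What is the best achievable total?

Platinum ring + jeweled dagger + ancient tome uses 23 of the 23 lb and totals 1854.
Next best is sapphire brooch + platinum ring + bronze mirror + jeweled dagger at 1743 (22 lb) — short by 111.

1854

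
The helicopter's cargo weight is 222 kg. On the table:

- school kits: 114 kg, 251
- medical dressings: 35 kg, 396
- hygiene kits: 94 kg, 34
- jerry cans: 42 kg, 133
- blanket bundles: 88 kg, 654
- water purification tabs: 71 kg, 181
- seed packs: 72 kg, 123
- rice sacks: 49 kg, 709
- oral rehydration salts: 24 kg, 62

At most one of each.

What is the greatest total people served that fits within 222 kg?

Taking medical dressings + jerry cans + blanket bundles + rice sacks: 214 kg used, 1892 in people served.

1892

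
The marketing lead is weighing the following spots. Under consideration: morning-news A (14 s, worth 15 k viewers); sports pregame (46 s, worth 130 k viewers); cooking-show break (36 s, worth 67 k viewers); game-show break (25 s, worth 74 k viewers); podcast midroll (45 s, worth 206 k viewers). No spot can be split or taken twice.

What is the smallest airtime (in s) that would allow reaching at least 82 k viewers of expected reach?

39

Minimise s subject to total expected reach ≥ 82.
Taking morning-news A + game-show break gives 89 (≥ 82) for 39 s.
No combination under 39 s hits 82.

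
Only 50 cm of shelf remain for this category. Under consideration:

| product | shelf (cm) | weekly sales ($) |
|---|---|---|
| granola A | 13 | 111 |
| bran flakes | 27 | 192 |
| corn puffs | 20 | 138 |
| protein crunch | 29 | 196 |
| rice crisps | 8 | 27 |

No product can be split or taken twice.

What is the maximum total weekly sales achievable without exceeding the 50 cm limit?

334

By weekly sales per cm: granola A 8.54, bran flakes 7.11, corn puffs 6.90, protein crunch 6.76 lead.
The ratio heuristic lands on granola A + bran flakes + rice crisps (330) but leaves 2 cm idle.
Reworking the packing: corn puffs + protein crunch uses 49 cm and improves the total to 334.
Granola A + protein crunch + rice crisps (50 cm) also reaches 334 — a tie, but nothing goes higher.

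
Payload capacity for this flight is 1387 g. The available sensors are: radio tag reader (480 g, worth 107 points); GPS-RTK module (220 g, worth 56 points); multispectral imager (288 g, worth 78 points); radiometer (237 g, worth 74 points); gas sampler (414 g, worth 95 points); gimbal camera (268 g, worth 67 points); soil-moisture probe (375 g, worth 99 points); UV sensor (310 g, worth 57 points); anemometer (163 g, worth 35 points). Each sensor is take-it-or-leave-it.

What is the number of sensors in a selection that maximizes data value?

4

Optimal total is 358.
One optimal bundle: radio tag reader + multispectral imager + radiometer + soil-moisture probe (1380 g).
All optima have 4 sensors.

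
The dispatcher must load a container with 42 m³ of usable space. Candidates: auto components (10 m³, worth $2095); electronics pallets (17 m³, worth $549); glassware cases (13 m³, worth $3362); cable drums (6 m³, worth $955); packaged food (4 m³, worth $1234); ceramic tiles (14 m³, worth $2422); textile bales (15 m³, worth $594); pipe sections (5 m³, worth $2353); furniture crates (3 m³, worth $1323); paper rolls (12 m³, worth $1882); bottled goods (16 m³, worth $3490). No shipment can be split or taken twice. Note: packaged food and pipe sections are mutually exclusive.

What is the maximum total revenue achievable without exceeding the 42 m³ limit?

10528

Glassware cases + pipe sections + furniture crates + bottled goods uses 37 of the 42 m³ and totals 10528.
Every other selection either busts 42 m³ or breaks a pairing rule or fails to beat 10528.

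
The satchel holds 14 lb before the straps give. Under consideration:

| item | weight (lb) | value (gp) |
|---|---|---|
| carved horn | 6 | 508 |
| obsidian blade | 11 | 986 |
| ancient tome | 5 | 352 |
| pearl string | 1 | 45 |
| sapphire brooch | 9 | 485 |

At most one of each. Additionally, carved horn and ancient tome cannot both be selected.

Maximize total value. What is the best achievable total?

Obsidian blade + pearl string uses 12 of the 14 lb and totals 1031.

1031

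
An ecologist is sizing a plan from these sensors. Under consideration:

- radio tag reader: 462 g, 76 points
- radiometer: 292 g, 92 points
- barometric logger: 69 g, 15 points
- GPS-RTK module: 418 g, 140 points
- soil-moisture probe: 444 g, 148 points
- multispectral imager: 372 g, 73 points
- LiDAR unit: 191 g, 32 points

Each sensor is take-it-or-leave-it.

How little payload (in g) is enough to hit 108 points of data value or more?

Need the lightest bundle worth ≥ 108.
GPS-RTK module: 140 data value at 418 g.
Below 418 g the best achievable stays under 108.

418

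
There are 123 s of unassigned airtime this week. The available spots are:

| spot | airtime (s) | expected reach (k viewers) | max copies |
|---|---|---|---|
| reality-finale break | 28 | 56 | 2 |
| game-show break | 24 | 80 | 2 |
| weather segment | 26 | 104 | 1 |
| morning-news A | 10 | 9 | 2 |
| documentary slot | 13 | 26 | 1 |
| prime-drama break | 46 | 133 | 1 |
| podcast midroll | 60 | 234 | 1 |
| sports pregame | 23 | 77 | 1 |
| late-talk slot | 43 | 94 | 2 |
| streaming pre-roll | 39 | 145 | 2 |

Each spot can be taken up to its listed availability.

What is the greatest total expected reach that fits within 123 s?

A density-first pass picks weather segment + documentary slot + podcast midroll + sports pregame — 441 at 122 s.
A better packing is game-show break + podcast midroll + streaming pre-roll: 123 s, total 459.
Nothing else within 123 s beats 459.

459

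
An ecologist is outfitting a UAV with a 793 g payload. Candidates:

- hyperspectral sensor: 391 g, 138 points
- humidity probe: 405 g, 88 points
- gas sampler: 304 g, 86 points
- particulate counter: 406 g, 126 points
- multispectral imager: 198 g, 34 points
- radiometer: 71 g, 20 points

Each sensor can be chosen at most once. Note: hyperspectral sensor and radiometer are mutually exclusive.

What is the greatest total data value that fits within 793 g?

By data value per g: hyperspectral sensor 0.35, particulate counter 0.31, gas sampler 0.28 lead.
Taking gas sampler + particulate counter + radiometer: 781 g used, 232 in data value.

232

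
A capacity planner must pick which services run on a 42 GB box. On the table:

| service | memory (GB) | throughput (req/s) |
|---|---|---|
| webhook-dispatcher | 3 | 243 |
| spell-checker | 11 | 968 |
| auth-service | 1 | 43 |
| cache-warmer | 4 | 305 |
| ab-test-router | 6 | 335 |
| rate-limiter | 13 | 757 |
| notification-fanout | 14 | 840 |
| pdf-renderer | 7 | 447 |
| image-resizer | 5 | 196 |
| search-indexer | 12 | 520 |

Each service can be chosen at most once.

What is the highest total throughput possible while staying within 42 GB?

A density-first pass picks webhook-dispatcher + spell-checker + auth-service + cache-warmer + notification-fanout + pdf-renderer — 2846 at 40 GB.
The 4 GB tied up in webhook-dispatcher and auth-service is better spent on ab-test-router — total rises to 2895 (42 GB).

2895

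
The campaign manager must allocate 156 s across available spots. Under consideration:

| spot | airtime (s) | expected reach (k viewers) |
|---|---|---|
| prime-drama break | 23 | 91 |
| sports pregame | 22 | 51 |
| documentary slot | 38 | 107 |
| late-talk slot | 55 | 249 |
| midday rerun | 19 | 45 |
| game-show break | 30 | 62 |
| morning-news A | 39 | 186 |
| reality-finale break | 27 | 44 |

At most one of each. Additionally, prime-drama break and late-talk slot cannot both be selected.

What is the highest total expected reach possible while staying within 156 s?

593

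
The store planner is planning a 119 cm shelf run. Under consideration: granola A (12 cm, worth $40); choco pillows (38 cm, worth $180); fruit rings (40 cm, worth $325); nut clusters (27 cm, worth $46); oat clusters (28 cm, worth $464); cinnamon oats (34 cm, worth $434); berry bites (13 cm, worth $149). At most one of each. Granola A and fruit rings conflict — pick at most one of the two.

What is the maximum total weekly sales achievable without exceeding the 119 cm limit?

Best packing: fruit rings + oat clusters + cinnamon oats + berry bites — 115 cm, 1372 total.
The closest alternative, choco pillows + oat clusters + cinnamon oats + berry bites, reaches only 1227.

1372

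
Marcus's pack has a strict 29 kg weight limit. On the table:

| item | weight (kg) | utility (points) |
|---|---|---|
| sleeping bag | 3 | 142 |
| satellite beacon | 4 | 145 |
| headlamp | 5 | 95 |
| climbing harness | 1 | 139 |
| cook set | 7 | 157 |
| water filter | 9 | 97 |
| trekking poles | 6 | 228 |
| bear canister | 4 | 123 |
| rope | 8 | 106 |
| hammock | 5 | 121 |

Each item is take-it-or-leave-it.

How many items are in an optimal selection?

Optimal total is 993.
One optimal bundle: sleeping bag + satellite beacon + headlamp + climbing harness + trekking poles + bear canister + hammock (28 kg).
Any selection reaching 993 contains exactly 7 items.

7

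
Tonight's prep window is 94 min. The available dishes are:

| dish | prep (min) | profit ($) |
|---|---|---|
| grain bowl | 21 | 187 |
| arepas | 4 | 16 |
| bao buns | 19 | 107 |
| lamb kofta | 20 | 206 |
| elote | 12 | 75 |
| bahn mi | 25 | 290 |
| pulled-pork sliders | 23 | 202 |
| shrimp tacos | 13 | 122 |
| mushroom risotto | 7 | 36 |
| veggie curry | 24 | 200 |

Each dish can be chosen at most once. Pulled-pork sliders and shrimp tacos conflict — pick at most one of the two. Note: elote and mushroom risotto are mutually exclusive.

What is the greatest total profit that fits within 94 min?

A density-first pass picks grain bowl + lamb kofta + elote + bahn mi + shrimp tacos — 880 at 91 min.
Dropping elote and shrimp tacos frees 25 min; slotting in arepas + pulled-pork sliders (27 min) lifts the total to 901 at 93 min.
The closest alternative, grain bowl + arepas + lamb kofta + bahn mi + veggie curry, reaches only 899.

901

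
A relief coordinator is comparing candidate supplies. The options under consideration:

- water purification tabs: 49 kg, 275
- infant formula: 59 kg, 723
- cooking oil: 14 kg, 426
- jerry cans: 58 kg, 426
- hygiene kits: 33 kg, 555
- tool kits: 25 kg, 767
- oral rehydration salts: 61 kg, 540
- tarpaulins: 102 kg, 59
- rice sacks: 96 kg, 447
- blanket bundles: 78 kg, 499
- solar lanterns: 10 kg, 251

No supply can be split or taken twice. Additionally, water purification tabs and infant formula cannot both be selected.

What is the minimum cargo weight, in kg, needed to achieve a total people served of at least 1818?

82

Need the lightest bundle worth ≥ 1818.
cooking oil + hygiene kits + tool kits + solar lanterns reaches 1999 using 82 kg.
No combination under 82 kg hits 1818.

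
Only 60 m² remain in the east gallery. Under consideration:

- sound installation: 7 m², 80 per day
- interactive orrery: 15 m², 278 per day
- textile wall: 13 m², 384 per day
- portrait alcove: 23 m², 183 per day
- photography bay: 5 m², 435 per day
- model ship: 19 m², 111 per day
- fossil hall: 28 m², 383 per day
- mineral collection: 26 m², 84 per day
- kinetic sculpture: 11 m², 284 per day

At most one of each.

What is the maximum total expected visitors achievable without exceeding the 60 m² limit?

1486

Filling by ratio: sound installation + interactive orrery + textile wall + photography bay + kinetic sculpture for 1461, with 9 m² left unused.
Dropping sound installation and interactive orrery frees 22 m²; slotting in fossil hall (28 m²) lifts the total to 1486 at 57 m².
Next best is sound installation + interactive orrery + textile wall + photography bay + kinetic sculpture at 1461 (51 m²) — short by 25.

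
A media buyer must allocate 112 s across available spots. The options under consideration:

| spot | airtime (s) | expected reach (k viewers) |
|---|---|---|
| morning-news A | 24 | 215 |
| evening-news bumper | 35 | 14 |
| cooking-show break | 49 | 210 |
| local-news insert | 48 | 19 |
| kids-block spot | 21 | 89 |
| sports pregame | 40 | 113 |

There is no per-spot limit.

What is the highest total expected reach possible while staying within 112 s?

Best packing: 4×morning-news A — 96 s, 860 total.
The spare 16 s is too small for any remaining spot, and no exchange beats 860.

860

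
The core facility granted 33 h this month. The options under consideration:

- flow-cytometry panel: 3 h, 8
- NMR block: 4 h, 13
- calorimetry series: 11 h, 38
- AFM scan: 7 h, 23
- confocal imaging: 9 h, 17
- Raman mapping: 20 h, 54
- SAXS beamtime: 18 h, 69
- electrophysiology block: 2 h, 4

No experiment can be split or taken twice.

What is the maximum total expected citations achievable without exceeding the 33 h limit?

120

Taking NMR block + calorimetry series + SAXS beamtime: 33 h used, 120 in expected citations.
Every other selection either busts 33 h or fails to beat 120.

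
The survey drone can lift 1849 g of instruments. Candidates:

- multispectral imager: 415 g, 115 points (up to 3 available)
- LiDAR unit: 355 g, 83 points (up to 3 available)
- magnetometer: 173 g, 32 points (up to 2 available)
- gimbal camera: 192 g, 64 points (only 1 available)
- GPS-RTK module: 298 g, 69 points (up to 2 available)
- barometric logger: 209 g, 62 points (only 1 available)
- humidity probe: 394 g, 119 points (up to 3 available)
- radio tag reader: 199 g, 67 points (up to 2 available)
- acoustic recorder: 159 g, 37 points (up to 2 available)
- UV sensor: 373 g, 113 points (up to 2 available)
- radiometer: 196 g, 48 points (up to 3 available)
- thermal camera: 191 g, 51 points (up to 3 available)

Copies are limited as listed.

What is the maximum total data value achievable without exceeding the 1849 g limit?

Taking the top-ratio sensors first gives gimbal camera + humidity probe + 2×radio tag reader + 2×UV sensor for 543 (1730 g).
Dropping humidity probe frees 394 g; slotting in GPS-RTK module + barometric logger (507 g) lifts the total to 555 at 1843 g.

555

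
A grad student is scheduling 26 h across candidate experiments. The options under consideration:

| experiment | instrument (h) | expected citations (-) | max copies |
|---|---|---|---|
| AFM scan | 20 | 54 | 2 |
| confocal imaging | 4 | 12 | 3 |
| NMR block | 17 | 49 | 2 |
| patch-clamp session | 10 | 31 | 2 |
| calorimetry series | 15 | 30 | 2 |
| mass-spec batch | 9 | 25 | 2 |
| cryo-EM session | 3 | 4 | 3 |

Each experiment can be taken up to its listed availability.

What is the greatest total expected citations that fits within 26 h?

74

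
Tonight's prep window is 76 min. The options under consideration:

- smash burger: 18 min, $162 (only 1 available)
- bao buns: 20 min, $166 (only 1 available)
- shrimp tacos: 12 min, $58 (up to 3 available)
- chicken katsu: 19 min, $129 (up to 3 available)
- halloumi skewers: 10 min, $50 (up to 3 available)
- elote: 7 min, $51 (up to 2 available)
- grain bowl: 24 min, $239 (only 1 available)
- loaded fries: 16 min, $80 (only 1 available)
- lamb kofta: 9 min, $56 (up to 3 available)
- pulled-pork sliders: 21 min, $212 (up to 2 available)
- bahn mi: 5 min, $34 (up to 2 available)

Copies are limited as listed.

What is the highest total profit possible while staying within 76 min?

731

By profit per min: pulled-pork sliders 10.10, grain bowl 9.96, smash burger 9.00 lead.
Taking the top-ratio dishes first gives elote + grain bowl + 2×pulled-pork sliders for 714 (73 min).
The 7 min tied up in elote is better spent on 2×bahn mi — total rises to 731 (76 min).
That's the maximum — no swap from here does better than 731.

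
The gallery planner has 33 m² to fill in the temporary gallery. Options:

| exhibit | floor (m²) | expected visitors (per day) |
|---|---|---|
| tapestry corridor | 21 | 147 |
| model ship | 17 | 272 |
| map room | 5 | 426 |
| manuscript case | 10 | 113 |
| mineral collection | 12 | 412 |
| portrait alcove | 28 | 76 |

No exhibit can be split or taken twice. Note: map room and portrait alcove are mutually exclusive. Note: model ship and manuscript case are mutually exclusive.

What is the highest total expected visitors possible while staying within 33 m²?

951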